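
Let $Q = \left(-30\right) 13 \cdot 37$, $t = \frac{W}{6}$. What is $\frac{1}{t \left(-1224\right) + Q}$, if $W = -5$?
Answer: $- \frac{1}{13410} \approx -7.4571 \cdot 10^{-5}$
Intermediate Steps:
$t = - \frac{5}{6} \approx -0.83333$
$Q = -14430$ ($Q = \left(-390\right) 37 = -14430$)
$\frac{1}{t \left(-1224\right) + Q} = \frac{1}{\left(- \frac{5}{6}\right) \left(-1224\right) - 14430} = \frac{1}{1020 - 14430} = \frac{1}{-13410} = - \frac{1}{13410}$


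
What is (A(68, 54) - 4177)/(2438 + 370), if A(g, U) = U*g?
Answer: -505/2808 ≈ -0.17984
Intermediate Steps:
(A(68, 54) - 4177)/(2438 + 370) = (54*68 - 4177)/(2438 + 370) = (3672 - 4177)/2808 = -505*1/2808 = -505/2808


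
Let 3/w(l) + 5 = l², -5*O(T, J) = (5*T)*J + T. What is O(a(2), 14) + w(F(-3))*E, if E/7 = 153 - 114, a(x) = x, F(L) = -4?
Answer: 2533/55 ≈ 46.055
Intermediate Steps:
O(T, J) = -T/5 - J*T (O(T, J) = -((5*T)*J + T)/5 = -(5*J*T + T)/5 = -(T + 5*J*T)/5 = -T/5 - J*T)
w(l) = 3/(-5 + l²)
E = 273 (E = 7*(153 - 114) = 7*39 = 273)
O(a(2), 14) + w(F(-3))*E = -1*2*(⅕ + 14) + (3/(-5 + (-4)²))*273 = -1*2*71/5 + (3/(-5 + 16))*273 = -142/5 + (3/11)*273 = -142/5 + 819/11 = 2533/55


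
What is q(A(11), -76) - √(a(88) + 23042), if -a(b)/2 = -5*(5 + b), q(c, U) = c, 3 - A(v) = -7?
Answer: 10 - 2*√5993 ≈ -144.83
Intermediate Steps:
A(v) = 10 (A(v) = 3 - 1*(-7) = 3 + 7 = 10)
a(b) = 50 + 10*b (a(b) = -(-10)*(5 + b) = -2*(-25 - 5*b) = 50 + 10*b)
q(A(11), -76) - √(a(88) + 23042) = 10 - √((50 + 10*88) + 23042) = 10 - √((50 + 880) + 23042) = 10 - √(930 + 23042) = 10 - √23972 = 10 - 2*√5993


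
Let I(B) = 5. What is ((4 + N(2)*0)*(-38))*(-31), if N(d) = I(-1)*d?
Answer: 4712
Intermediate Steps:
N(d) = 5*d
((4 + N(2)*0)*(-38))*(-31) = ((4 + (5*2)*0)*(-38))*(-31) = ((4 + 10*0)*(-38))*(-31) = ((4 + 0)*(-38))*(-31) = (4*(-38))*(-31) = -152*(-31) = 4712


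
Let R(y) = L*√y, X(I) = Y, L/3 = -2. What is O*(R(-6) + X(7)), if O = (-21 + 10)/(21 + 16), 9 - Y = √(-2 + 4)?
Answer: -99/37 + 11*√2/37 + 66*I*√6/37 ≈ -2.2552 + 4.3694*I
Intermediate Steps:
L = -6 (L = 3*(-2) = -6)
Y = 9 - √2 (Y = 9 - √(-2 + 4) = 9 - √2 ≈ 7.5858)
O = -11/37 ≈ -0.29730
X(I) = 9 - √2
R(y) = -6*√y
O*(R(-6) + X(7)) = -11*(-6*I*√6 + (9 - √2))/37 = -11*(9 - √2 - 6*I*√6)/37 = -99/37 + 11*√2/37 + 66*I*√6/37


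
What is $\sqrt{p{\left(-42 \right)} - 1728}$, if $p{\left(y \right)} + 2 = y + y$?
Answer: $i \sqrt{1814} \approx 42.591 i$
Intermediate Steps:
$p{\left(y \right)} = -2 + 2 y$ ($p{\left(y \right)} = -2 + \left(y + y\right) = -2 + 2 y$)
$\sqrt{p{\left(-42 \right)} - 1728} = \sqrt{\left(-2 + 2 \left(-42\right)\right) - 1728} = \sqrt{\left(-2 - 84\right) - 1728} = \sqrt{-86 - 1728} = \sqrt{-1814} = i \sqrt{1814}$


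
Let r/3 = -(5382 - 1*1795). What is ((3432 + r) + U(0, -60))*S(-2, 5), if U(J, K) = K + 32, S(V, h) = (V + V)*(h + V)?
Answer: 88284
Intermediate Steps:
S(V, h) = 2*V*(V + h) (S(V, h) = (2*V)*(V + h) = 2*V*(V + h))
U(J, K) = 32 + K
r = -10761 (r = 3*(-(5382 - 1*1795)) = 3*(-(5382 - 1795)) = 3*(-1*3587) = 3*(-3587) = -10761)
((3432 + r) + U(0, -60))*S(-2, 5) = ((3432 - 10761) + (32 - 60))*(2*(-2)*(-2 + 5)) = (-7329 - 28)*(2*(-2)*3) = -7357*(-12) = 88284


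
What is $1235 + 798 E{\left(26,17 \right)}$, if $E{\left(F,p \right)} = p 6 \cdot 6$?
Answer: $489611$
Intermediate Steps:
$E{\left(F,p \right)} = 36 p$ ($E{\left(F,p \right)} = 6 p 6 = 36 p$)
$1235 + 798 E{\left(26,17 \right)} = 1235 + 798 \cdot 36 \cdot 17 = 1235 + 798 \cdot 612 = 1235 + 488376 = 489611$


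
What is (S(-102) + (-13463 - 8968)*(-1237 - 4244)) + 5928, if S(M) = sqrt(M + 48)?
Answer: 122950239 + 3*I*sqrt(6) ≈ 1.2295e+8 + 7.3485*I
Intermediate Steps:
S(M) = sqrt(48 + M)
(S(-102) + (-13463 - 8968)*(-1237 - 4244)) + 5928 = (sqrt(48 - 102) + (-13463 - 8968)*(-1237 - 4244)) + 5928 = (sqrt(-54) - 22431*(-5481)) + 5928 = (3*I*sqrt(6) + 122944311) + 5928 = (122944311 + 3*I*sqrt(6)) + 5928 = 122950239 + 3*I*sqrt(6)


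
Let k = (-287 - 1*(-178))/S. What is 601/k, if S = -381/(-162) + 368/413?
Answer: -43466123/2430918 ≈ -17.881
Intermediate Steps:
S = 72323/22302 (S = -381*(-1/162) + 368*(1/413) = 127/54 + 368/413 = 72323/22302 ≈ 3.2429)
k = -2430918/72323 (k = (-287 - 1*(-178))/(72323/22302) = (-287 + 178)*(22302/72323) = -109*22302/72323 = -2430918/72323 ≈ -33.612)
601/k = 601/(-2430918/72323) = 601*(-72323/2430918) = -43466123/2430918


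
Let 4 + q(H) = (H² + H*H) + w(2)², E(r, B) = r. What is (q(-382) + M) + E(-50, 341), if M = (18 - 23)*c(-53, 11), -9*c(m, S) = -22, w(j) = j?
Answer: 2626072/9 ≈ 2.9179e+5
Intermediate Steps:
c(m, S) = 22/9 (c(m, S) = -⅑*(-22) = 22/9)
M = -110/9 (M = (18 - 23)*(22/9) = -5*22/9 = -110/9 ≈ -12.222)
q(H) = 2*H² (q(H) = -4 + ((H² + H*H) + 2²) = -4 + ((H² + H²) + 4) = -4 + (2*H² + 4) = -4 + (4 + 2*H²) = 2*H²)
(q(-382) + M) + E(-50, 341) = (2*(-382)² - 110/9) - 50 = (2*145924 - 110/9) - 50 = (291848 - 110/9) - 50 = 2626522/9 - 50 = 2626072/9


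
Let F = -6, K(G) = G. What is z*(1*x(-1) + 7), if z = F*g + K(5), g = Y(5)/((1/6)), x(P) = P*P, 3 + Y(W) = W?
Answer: -536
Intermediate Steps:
Y(W) = -3 + W
x(P) = P²
g = 12 (g = (-3 + 5)/((1/6)) = 2/((1*(⅙))) = 2/(⅙) = 2*6 = 12)
z = -67 (z = -6*12 + 5 = -72 + 5 = -67)
z*(1*x(-1) + 7) = -67*(1*(-1)² + 7) = -67*(1*1 + 7) = -67*(1 + 7) = -67*8 = -536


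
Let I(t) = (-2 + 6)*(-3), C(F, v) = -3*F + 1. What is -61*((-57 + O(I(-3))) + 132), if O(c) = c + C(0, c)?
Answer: -3904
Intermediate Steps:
C(F, v) = 1 - 3*F
I(t) = -12 (I(t) = 4*(-3) = -12)
O(c) = 1 + c (O(c) = c + (1 - 3*0) = c + (1 + 0) = c + 1 = 1 + c)
-61*((-57 + O(I(-3))) + 132) = -61*((-57 + (1 - 12)) + 132) = -61*((-57 - 11) + 132) = -61*(-68 + 132) = -61*64 = -3904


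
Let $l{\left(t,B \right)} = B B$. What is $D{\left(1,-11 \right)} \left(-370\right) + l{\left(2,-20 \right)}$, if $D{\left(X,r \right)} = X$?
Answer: $30$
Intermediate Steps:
$l{\left(t,B \right)} = B^{2}$
$D{\left(1,-11 \right)} \left(-370\right) + l{\left(2,-20 \right)} = 1 \left(-370\right) + \left(-20\right)^{2} = -370 + 400 = 30$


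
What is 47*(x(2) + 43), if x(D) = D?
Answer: 2115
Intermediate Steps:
47*(x(2) + 43) = 47*(2 + 43) = 47*45 = 2115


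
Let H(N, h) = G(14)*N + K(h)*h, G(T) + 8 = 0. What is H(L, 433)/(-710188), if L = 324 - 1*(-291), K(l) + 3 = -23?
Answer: 8089/355094 ≈ 0.022780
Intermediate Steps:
G(T) = -8 (G(T) = -8 + 0 = -8)
K(l) = -26 (K(l) = -3 - 23 = -26)
L = 615 (L = 324 + 291 = 615)
H(N, h) = -26*h - 8*N (H(N, h) = -8*N - 26*h = -26*h - 8*N)
H(L, 433)/(-710188) = (-26*433 - 8*615)/(-710188) = (-11258 - 4920)*(-1/710188) = -16178*(-1/710188) = 8089/355094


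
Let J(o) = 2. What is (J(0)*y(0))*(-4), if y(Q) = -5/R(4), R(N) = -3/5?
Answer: -200/3 ≈ -66.667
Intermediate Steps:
R(N) = -3/5 (R(N) = -3*1/5 = -3/5)
y(Q) = 25/3 (y(Q) = -5/(-3/5) = -5*(-5/3) = 25/3)
(J(0)*y(0))*(-4) = (2*(25/3))*(-4) = (50/3)*(-4) = -200/3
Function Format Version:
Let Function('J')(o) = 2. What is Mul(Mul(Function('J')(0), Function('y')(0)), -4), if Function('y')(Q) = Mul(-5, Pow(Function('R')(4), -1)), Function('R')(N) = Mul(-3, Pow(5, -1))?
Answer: Rational(-200, 3) ≈ -66.667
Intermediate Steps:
Function('R')(N) = Rational(-3, 5) (Function('R')(N) = Mul(-3, Rational(1, 5)) = Rational(-3, 5))
Function('y')(Q) = Rational(25, 3) (Function('y')(Q) = Mul(-5, Pow(Rational(-3, 5), -1)) = Mul(-5, Rational(-5, 3)) = Rational(25, 3))
Mul(Mul(Function('J')(0), Function('y')(0)), -4) = Mul(Mul(2, Rational(25, 3)), -4) = Mul(Rational(50, 3), -4) = Rational(-200, 3)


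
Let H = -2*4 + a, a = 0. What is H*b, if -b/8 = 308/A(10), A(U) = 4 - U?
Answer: -9856/3 ≈ -3285.3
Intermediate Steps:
b = 1232/3 (b = -2464/(4 - 1*10) = -2464/(4 - 10) = -2464/(-6) = -2464*(-1)/6 = -8*(-154/3) = 1232/3 ≈ 410.67)
H = -8 (H = -2*4 + 0 = -8 + 0 = -8)
H*b = -8*1232/3 = -9856/3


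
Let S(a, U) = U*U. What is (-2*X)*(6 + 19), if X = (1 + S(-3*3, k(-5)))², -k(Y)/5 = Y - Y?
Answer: -50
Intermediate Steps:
k(Y) = 0 (k(Y) = -5*(Y - Y) = -5*0 = 0)
S(a, U) = U²
X = 1 (X = (1 + 0²)² = (1 + 0)² = 1² = 1)
(-2*X)*(6 + 19) = (-2*1)*(6 + 19) = -2*25 = -50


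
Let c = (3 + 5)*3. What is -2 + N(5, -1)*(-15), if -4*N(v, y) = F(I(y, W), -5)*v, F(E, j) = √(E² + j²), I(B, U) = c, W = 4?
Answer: -2 + 75*√601/4 ≈ 457.66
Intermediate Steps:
c = 24 (c = 8*3 = 24)
I(B, U) = 24
N(v, y) = -v*√601/4 (N(v, y) = -√(24² + (-5)²)*v/4 = -√(576 + 25)*v/4 = -√601*v/4 = -v*√601/4)
-2 + N(5, -1)*(-15) = -2 - ¼*5*√601*(-15) = -2 - 5*√601/4*(-15) = -2 + 75*√601/4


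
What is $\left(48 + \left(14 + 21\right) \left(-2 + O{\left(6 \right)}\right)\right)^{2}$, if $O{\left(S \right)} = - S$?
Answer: $53824$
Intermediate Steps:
$\left(48 + \left(14 + 21\right) \left(-2 + O{\left(6 \right)}\right)\right)^{2} = \left(48 + \left(14 + 21\right) \left(-2 - 6\right)\right)^{2} = \left(48 + 35 \left(-2 - 6\right)\right)^{2} = \left(48 + 35 \left(-8\right)\right)^{2} = \left(48 - 280\right)^{2} = \left(-232\right)^{2} = 53824$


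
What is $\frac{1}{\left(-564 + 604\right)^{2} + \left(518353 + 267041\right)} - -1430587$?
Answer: $\frac{1125863385479}{786994} \approx 1.4306 \cdot 10^{6}$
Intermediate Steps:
$\frac{1}{\left(-564 + 604\right)^{2} + \left(518353 + 267041\right)} - -1430587 = \frac{1}{40^{2} + 785394} + 1430587 = \frac{1}{1600 + 785394} + 1430587 = \frac{1}{786994} + 1430587 = \frac{1125863385479}{786994}$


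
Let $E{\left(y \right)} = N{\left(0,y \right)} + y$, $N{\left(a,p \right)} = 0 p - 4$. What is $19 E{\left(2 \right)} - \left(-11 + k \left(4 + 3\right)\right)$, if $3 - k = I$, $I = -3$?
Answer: $-69$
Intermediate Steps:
$N{\left(a,p \right)} = -4$ ($N{\left(a,p \right)} = 0 - 4 = -4$)
$E{\left(y \right)} = -4 + y$
$k = 6$ ($k = 3 - -3 = 3 + 3 = 6$)
$19 E{\left(2 \right)} - \left(-11 + k \left(4 + 3\right)\right) = 19 \left(-4 + 2\right) + \left(11 - 6 \left(4 + 3\right)\right) = 19 \left(-2\right) + \left(11 - 6 \cdot 7\right) = -38 + \left(11 - 42\right) = -38 - 31 = -69$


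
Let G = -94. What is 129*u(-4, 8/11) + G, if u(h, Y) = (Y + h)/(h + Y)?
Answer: 35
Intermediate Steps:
u(h, Y) = 1 (u(h, Y) = (Y + h)/(Y + h) = 1)
129*u(-4, 8/11) + G = 129*1 - 94 = 129 - 94 = 35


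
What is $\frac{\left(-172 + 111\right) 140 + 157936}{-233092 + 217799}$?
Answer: $- \frac{149396}{15293} \approx -9.7689$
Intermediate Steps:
$\frac{\left(-172 + 111\right) 140 + 157936}{-233092 + 217799} = \frac{\left(-61\right) 140 + 157936}{-15293} = \left(-8540 + 157936\right) \left(- \frac{1}{15293}\right) = 149396 \left(- \frac{1}{15293}\right) = - \frac{149396}{15293}$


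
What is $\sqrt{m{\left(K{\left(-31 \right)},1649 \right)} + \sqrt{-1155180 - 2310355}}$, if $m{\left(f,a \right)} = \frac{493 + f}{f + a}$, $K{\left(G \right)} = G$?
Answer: $\frac{\sqrt{186879 + 654481 i \sqrt{3465535}}}{809} \approx 30.511 + 30.507 i$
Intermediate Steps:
$m{\left(f,a \right)} = \frac{493 + f}{a + f}$
$\sqrt{m{\left(K{\left(-31 \right)},1649 \right)} + \sqrt{-1155180 - 2310355}} = \sqrt{\frac{493 - 31}{1649 - 31} + \sqrt{-1155180 - 2310355}} = \sqrt{\frac{1}{1618} \cdot 462 + \sqrt{-3465535}} = \sqrt{\frac{1}{1618} \cdot 462 + i \sqrt{3465535}} = \sqrt{\frac{231}{809} + i \sqrt{3465535}}$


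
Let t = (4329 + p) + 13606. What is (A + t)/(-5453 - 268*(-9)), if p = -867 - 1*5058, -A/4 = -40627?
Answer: -174518/3041 ≈ -57.388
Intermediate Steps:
A = 162508 (A = -4*(-40627) = 162508)
p = -5925 (p = -867 - 5058 = -5925)
t = 12010 (t = (4329 - 5925) + 13606 = -1596 + 13606 = 12010)
(A + t)/(-5453 - 268*(-9)) = (162508 + 12010)/(-5453 - 268*(-9)) = 174518/(-5453 + 2412) = 174518/(-3041) = 174518*(-1/3041) = -174518/3041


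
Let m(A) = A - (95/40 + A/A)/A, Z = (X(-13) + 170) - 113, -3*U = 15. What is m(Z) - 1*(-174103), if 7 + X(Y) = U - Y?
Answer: 80810677/464 ≈ 1.7416e+5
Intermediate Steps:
U = -5 (U = -⅓*15 = -5)
X(Y) = -12 - Y (X(Y) = -7 + (-5 - Y) = -12 - Y)
Z = 58 (Z = ((-12 - 1*(-13)) + 170) - 113 = ((-12 + 13) + 170) - 113 = (1 + 170) - 113 = 171 - 113 = 58)
m(A) = A - 27/(8*A) (m(A) = A - (95*(1/40) + 1)/A = A - (19/8 + 1)/A = A - 27/(8*A))
m(Z) - 1*(-174103) = (58 - 27/8/58) - 1*(-174103) = (58 - 27/8*1/58) + 174103 = (58 - 27/464) + 174103 = 26885/464 + 174103 = 80810677/464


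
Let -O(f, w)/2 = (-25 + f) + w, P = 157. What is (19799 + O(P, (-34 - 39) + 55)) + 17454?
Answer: 37025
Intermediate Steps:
O(f, w) = 50 - 2*f - 2*w (O(f, w) = -2*((-25 + f) + w) = -2*(-25 + f + w) = 50 - 2*f - 2*w)
(19799 + O(P, (-34 - 39) + 55)) + 17454 = (19799 + (50 - 2*157 - 2*((-34 - 39) + 55))) + 17454 = (19799 + (50 - 314 - 2*(-73 + 55))) + 17454 = (19799 + (50 - 314 - 2*(-18))) + 17454 = (19799 + (50 - 314 + 36)) + 17454 = (19799 - 228) + 17454 = 19571 + 17454 = 37025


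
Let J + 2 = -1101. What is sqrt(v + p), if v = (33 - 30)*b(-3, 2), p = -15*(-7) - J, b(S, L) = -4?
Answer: 2*sqrt(299) ≈ 34.583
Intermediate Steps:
J = -1103 (J = -2 - 1101 = -1103)
p = 1208 (p = -15*(-7) - 1*(-1103) = 105 + 1103 = 1208)
v = -12 (v = (33 - 30)*(-4) = 3*(-4) = -12)
sqrt(v + p) = sqrt(-12 + 1208) = sqrt(1196) = 2*sqrt(299)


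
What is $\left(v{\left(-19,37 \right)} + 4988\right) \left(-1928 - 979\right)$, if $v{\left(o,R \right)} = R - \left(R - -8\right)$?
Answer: $-14476860$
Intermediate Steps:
$v{\left(o,R \right)} = -8$ ($v{\left(o,R \right)} = R - \left(R + 8\right) = R - \left(8 + R\right) = -8$)
$\left(v{\left(-19,37 \right)} + 4988\right) \left(-1928 - 979\right) = \left(-8 + 4988\right) \left(-1928 - 979\right) = 4980 \left(-2907\right) = -14476860$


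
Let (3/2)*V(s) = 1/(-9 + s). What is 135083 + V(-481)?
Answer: 99286004/735 ≈ 1.3508e+5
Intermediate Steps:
V(s) = 2/(3*(-9 + s))
135083 + V(-481) = 135083 + 2/(3*(-9 - 481)) = 135083 + (⅔)/(-490) = 135083 + (⅔)*(-1/490) = 135083 - 1/735 = 99286004/735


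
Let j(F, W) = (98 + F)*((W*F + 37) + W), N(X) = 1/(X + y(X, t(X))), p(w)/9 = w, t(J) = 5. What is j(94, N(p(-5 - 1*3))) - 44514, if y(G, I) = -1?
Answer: -2749170/73 ≈ -37660.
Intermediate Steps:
p(w) = 9*w
N(X) = 1/(-1 + X) (N(X) = 1/(X - 1) = 1/(-1 + X))
j(F, W) = (98 + F)*(37 + W + F*W) (j(F, W) = (98 + F)*((F*W + 37) + W) = (98 + F)*((37 + F*W) + W) = (98 + F)*(37 + W + F*W))
j(94, N(p(-5 - 1*3))) - 44514 = (3626 + 37*94 + 98/(-1 + 9*(-5 - 1*3)) + 94²/(-1 + 9*(-5 - 1*3)) + 99*94/(-1 + 9*(-5 - 1*3))) - 44514 = (3626 + 3478 + 98/(-1 + 9*(-5 - 3)) + 8836/(-1 + 9*(-5 - 3)) + 99*94/(-1 + 9*(-5 - 3))) - 44514 = (3626 + 3478 + 98/(-1 + 9*(-8)) + 8836/(-1 + 9*(-8)) + 99*94/(-1 + 9*(-8))) - 44514 = (3626 + 3478 + 98/(-1 - 72) + 8836/(-1 - 72) + 99*94/(-1 - 72)) - 44514 = (3626 + 3478 + 98/(-73) + 8836/(-73) + 99*94/(-73)) - 44514 = (3626 + 3478 + 98*(-1/73) - 1/73*8836 + 99*94*(-1/73)) - 44514 = (3626 + 3478 - 98/73 - 8836/73 - 9306/73) - 44514 = 500352/73 - 44514 = -2749170/73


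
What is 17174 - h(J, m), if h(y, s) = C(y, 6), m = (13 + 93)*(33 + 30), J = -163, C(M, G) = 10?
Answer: 17164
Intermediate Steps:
m = 6678 (m = 106*63 = 6678)
h(y, s) = 10
17174 - h(J, m) = 17174 - 1*10 = 17174 - 10 = 17164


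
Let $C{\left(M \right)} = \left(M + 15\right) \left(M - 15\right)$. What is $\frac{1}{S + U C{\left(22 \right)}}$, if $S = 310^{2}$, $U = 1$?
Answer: $\frac{1}{96359} \approx 1.0378 \cdot 10^{-5}$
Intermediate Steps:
$C{\left(M \right)} = \left(-15 + M\right) \left(15 + M\right)$ ($C{\left(M \right)} = \left(15 + M\right) \left(-15 + M\right) = \left(-15 + M\right) \left(15 + M\right)$)
$S = 96100$
$\frac{1}{S + U C{\left(22 \right)}} = \frac{1}{96100 + 1 \left(-225 + 22^{2}\right)} = \frac{1}{96100 + 1 \left(-225 + 484\right)} = \frac{1}{96100 + 1 \cdot 259} = \frac{1}{96100 + 259} = \frac{1}{96359}$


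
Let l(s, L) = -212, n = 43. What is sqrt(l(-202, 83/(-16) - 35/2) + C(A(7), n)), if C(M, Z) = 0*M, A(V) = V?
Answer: 2*I*sqrt(53) ≈ 14.56*I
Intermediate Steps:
C(M, Z) = 0
sqrt(l(-202, 83/(-16) - 35/2) + C(A(7), n)) = sqrt(-212 + 0) = sqrt(-212) = 2*I*sqrt(53)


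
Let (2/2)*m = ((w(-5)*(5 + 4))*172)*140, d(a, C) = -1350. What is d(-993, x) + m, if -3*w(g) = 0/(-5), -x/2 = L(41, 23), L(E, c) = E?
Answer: -1350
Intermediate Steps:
x = -82 (x = -2*41 = -82)
w(g) = 0 (w(g) = -0/(-5) = -0*(-1)/5 = -⅓*0 = 0)
m = 0 (m = ((0*(5 + 4))*172)*140 = ((0*9)*172)*140 = (0*172)*140 = 0*140 = 0)
d(-993, x) + m = -1350 + 0 = -1350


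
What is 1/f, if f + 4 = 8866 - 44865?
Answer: -1/36003 ≈ -2.7775e-5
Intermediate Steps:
f = -36003 (f = -4 + (8866 - 44865) = -4 - 35999 = -36003)
1/f = 1/(-36003) = -1/36003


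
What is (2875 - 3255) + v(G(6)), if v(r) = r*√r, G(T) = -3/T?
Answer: -380 - I*√2/4 ≈ -380.0 - 0.35355*I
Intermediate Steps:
v(r) = r^(3/2)
(2875 - 3255) + v(G(6)) = (2875 - 3255) + (-3/6)^(3/2) = -380 + (-3*⅙)^(3/2) = -380 + (-½)^(3/2) = -380 - I*√2/4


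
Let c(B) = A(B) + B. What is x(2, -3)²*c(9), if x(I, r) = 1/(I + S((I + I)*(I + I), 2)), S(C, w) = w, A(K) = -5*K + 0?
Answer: -9/4 ≈ -2.2500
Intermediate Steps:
A(K) = -5*K
x(I, r) = 1/(2 + I) (x(I, r) = 1/(I + 2) = 1/(2 + I))
c(B) = -4*B (c(B) = -5*B + B = -4*B)
x(2, -3)²*c(9) = (1/(2 + 2))²*(-4*9) = (1/4)²*(-36) = (¼)²*(-36) = (1/16)*(-36) = -9/4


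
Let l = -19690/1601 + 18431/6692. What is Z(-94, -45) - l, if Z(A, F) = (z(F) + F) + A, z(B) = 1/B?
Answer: -8917789021/68875020 ≈ -129.48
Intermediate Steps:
Z(A, F) = A + F + 1/F (Z(A, F) = (1/F + F) + A = (F + 1/F) + A = A + F + 1/F)
l = -14608207/1530556 (l = -19690*1/1601 + 18431*(1/6692) = -19690/1601 + 2633/956 = -14608207/1530556 ≈ -9.5444)
Z(-94, -45) - l = (-94 - 45 + 1/(-45)) - 1*(-14608207/1530556) = (-94 - 45 - 1/45) + 14608207/1530556 = -6256/45 + 14608207/1530556 = -8917789021/68875020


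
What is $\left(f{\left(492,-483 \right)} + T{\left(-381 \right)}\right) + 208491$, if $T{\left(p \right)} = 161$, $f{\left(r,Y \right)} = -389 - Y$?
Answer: $208746$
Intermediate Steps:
$\left(f{\left(492,-483 \right)} + T{\left(-381 \right)}\right) + 208491 = \left(\left(-389 - -483\right) + 161\right) + 208491 = \left(\left(-389 + 483\right) + 161\right) + 208491 = \left(94 + 161\right) + 208491 = 255 + 208491 = 208746$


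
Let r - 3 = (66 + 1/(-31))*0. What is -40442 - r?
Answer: -40445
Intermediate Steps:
r = 3 (r = 3 + (66 + 1/(-31))*0 = 3 + (66 - 1/31)*0 = 3 + (2045/31)*0 = 3 + 0 = 3)
-40442 - r = -40442 - 1*3 = -40442 - 3 = -40445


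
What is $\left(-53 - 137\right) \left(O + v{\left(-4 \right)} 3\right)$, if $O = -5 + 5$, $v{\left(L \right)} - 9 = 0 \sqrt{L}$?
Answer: $-5130$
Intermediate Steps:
$v{\left(L \right)} = 9$ ($v{\left(L \right)} = 9 + 0 \sqrt{L} = 9 + 0 = 9$)
$O = 0$
$\left(-53 - 137\right) \left(O + v{\left(-4 \right)} 3\right) = \left(-53 - 137\right) \left(0 + 9 \cdot 3\right) = - 190 \left(0 + 27\right) = \left(-190\right) 27 = -5130$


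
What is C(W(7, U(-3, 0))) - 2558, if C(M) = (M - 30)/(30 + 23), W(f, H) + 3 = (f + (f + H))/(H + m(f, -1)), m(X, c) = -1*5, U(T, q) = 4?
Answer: -135625/53 ≈ -2559.0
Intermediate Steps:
m(X, c) = -5
W(f, H) = -3 + (H + 2*f)/(-5 + H) (W(f, H) = -3 + (f + (f + H))/(H - 5) = -3 + (f + (H + f))/(-5 + H) = -3 + (H + 2*f)/(-5 + H))
C(M) = -30/53 + M/53 (C(M) = (-30 + M)/53 = (-30 + M)*(1/53) = -30/53 + M/53)
C(W(7, U(-3, 0))) - 2558 = (-30/53 + ((15 - 2*4 + 2*7)/(-5 + 4))/53) - 2558 = (-30/53 + ((15 - 8 + 14)/(-1))/53) - 2558 = (-30/53 + (-1*21)/53) - 2558 = (-30/53 + (1/53)*(-21)) - 2558 = (-30/53 - 21/53) - 2558 = -51/53 - 2558 = -135625/53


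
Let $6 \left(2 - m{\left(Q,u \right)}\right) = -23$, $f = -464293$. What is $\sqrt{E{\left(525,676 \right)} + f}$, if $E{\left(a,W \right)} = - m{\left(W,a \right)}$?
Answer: $\frac{i \sqrt{16714758}}{6} \approx 681.39 i$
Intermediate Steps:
$m{\left(Q,u \right)} = \frac{35}{6}$ ($m{\left(Q,u \right)} = 2 - - \frac{23}{6} = 2 + \frac{23}{6} = \frac{35}{6}$)
$E{\left(a,W \right)} = - \frac{35}{6}$ ($E{\left(a,W \right)} = \left(-1\right) \frac{35}{6} = - \frac{35}{6}$)
$\sqrt{E{\left(525,676 \right)} + f} = \sqrt{- \frac{35}{6} - 464293} = \sqrt{- \frac{2785793}{6}} = \frac{i \sqrt{16714758}}{6}$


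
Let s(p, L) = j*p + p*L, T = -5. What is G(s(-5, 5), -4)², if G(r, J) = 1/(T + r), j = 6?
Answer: 1/3600 ≈ 0.00027778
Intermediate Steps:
s(p, L) = 6*p + L*p (s(p, L) = 6*p + p*L = 6*p + L*p)
G(r, J) = 1/(-5 + r)
G(s(-5, 5), -4)² = (1/(-5 - 5*(6 + 5)))² = (1/(-5 - 5*11))² = (1/(-5 - 55))² = (1/(-60))² = (-1/60)² = 1/3600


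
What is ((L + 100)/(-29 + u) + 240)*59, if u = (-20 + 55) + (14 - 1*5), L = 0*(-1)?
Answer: 43660/3 ≈ 14553.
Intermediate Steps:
L = 0
u = 44 (u = 35 + (14 - 5) = 35 + 9 = 44)
((L + 100)/(-29 + u) + 240)*59 = ((0 + 100)/(-29 + 44) + 240)*59 = (100/15 + 240)*59 = (100*(1/15) + 240)*59 = (20/3 + 240)*59 = (740/3)*59 = 43660/3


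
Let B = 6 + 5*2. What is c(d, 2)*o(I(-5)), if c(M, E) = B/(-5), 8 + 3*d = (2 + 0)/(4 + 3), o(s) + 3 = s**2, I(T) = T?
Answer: -352/5 ≈ -70.400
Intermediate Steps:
o(s) = -3 + s**2
d = -18/7 (d = -8/3 + ((2 + 0)/(4 + 3))/3 = -8/3 + (2/7)/3 = -8/3 + (2*(1/7))/3 = -8/3 + (1/3)*(2/7) = -8/3 + 2/21 = -18/7 ≈ -2.5714)
B = 16 (B = 6 + 10 = 16)
c(M, E) = -16/5 (c(M, E) = 16/(-5) = 16*(-1/5) = -16/5)
c(d, 2)*o(I(-5)) = -16*(-3 + (-5)**2)/5 = -16*(-3 + 25)/5 = -16/5*22 = -352/5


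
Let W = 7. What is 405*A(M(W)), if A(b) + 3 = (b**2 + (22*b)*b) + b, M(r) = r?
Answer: 458055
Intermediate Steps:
A(b) = -3 + b + 23*b**2 (A(b) = -3 + ((b**2 + (22*b)*b) + b) = -3 + ((b**2 + 22*b**2) + b) = -3 + (23*b**2 + b) = -3 + (b + 23*b**2) = -3 + b + 23*b**2)
405*A(M(W)) = 405*(-3 + 7 + 23*7**2) = 405*(-3 + 7 + 23*49) = 405*(-3 + 7 + 1127) = 405*1131 = 458055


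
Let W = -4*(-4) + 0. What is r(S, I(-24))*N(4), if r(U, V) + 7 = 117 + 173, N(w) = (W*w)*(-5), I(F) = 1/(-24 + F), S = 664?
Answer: -90560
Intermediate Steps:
W = 16 (W = 16 + 0 = 16)
N(w) = -80*w (N(w) = (16*w)*(-5) = -80*w)
r(U, V) = 283 (r(U, V) = -7 + (117 + 173) = -7 + 290 = 283)
r(S, I(-24))*N(4) = 283*(-80*4) = 283*(-320) = -90560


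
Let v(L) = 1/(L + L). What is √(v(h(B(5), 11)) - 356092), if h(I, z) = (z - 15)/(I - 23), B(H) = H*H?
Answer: I*√1424369/2 ≈ 596.73*I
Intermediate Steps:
B(H) = H²
h(I, z) = (-15 + z)/(-23 + I)
v(L) = 1/(2*L)
√(v(h(B(5), 11)) - 356092) = √(1/(2*(((-15 + 11)/(-23 + 5²)))) - 356092) = √(1/(2*((-4/(-23 + 25)))) - 356092) = √(1/(2*((-4/2))) - 356092) = √(1/(2*(((½)*(-4)))) - 356092) = √((½)/(-2) - 356092) = √((½)*(-½) - 356092) = √(-¼ - 356092) = √(-1424369/4) = I*√1424369/2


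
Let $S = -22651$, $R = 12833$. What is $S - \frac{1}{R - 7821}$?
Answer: $- \frac{113526813}{5012} \approx -22651.0$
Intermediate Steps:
$S - \frac{1}{R - 7821} = -22651 - \frac{1}{12833 - 7821} = -22651 - \frac{1}{5012} = - \frac{113526813}{5012}$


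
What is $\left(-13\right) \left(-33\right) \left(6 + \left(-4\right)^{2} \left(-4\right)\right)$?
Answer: $-24882$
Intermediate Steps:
$\left(-13\right) \left(-33\right) \left(6 + \left(-4\right)^{2} \left(-4\right)\right) = 429 \left(6 + 16 \left(-4\right)\right) = 429 \left(6 - 64\right) = 429 \left(-58\right) = -24882$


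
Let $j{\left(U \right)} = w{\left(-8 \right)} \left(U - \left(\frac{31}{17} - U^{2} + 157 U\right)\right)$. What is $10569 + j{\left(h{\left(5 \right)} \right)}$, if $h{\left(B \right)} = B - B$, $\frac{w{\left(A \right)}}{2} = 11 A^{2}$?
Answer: $\frac{136025}{17} \approx 8001.5$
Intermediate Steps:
$w{\left(A \right)} = 22 A^{2}$ ($w{\left(A \right)} = 2 \cdot 11 A^{2} = 22 A^{2}$)
$h{\left(B \right)} = 0$
$j{\left(U \right)} = - \frac{43648}{17} - 219648 U + 1408 U^{2}$ ($j{\left(U \right)} = 22 \left(-8\right)^{2} \left(U - \left(\frac{31}{17} - U^{2} + 157 U\right)\right) = 22 \cdot 64 \left(U - \left(\frac{31}{17} - U^{2} + 157 U\right)\right) = 1408 \left(U - \left(\frac{31}{17} - U^{2} + 157 U\right)\right) = 1408 \left(- \frac{31}{17} + U^{2} - 156 U\right) = - \frac{43648}{17} - 219648 U + 1408 U^{2}$)
$10569 + j{\left(h{\left(5 \right)} \right)} = 10569 - \left(\frac{43648}{17} - 1408 \cdot 0^{2}\right) = 10569 + \left(- \frac{43648}{17} + 0 + 1408 \cdot 0\right) = 10569 + \left(- \frac{43648}{17} + 0 + 0\right) = 10569 - \frac{43648}{17} = \frac{136025}{17}$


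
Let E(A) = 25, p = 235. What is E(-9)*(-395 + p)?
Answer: -4000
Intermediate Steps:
E(-9)*(-395 + p) = 25*(-395 + 235) = 25*(-160) = -4000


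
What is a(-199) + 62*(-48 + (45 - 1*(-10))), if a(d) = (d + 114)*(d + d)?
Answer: 34264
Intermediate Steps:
a(d) = 2*d*(114 + d) (a(d) = (114 + d)*(2*d) = 2*d*(114 + d))
a(-199) + 62*(-48 + (45 - 1*(-10))) = 2*(-199)*(114 - 199) + 62*(-48 + (45 - 1*(-10))) = 2*(-199)*(-85) + 62*(-48 + (45 + 10)) = 33830 + 62*(-48 + 55) = 33830 + 62*7 = 33830 + 434 = 34264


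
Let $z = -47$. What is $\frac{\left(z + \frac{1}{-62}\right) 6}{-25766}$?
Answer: $\frac{8745}{798746} \approx 0.010948$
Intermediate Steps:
$\frac{\left(z + \frac{1}{-62}\right) 6}{-25766} = \frac{\left(-47 + \frac{1}{-62}\right) 6}{-25766} = \left(-47 - \frac{1}{62}\right) 6 \left(- \frac{1}{25766}\right) = \left(- \frac{2915}{62}\right) 6 \left(- \frac{1}{25766}\right) = \left(- \frac{8745}{31}\right) \left(- \frac{1}{25766}\right) = \frac{8745}{798746}$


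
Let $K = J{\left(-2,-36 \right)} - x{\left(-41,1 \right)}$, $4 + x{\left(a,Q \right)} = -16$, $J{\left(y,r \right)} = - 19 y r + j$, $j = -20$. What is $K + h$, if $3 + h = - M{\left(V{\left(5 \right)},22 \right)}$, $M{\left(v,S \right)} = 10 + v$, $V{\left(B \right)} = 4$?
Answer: $-1385$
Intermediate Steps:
$J{\left(y,r \right)} = -20 - 19 r y$ ($J{\left(y,r \right)} = - 19 y r - 20 = - 19 r y - 20 = -20 - 19 r y$)
$x{\left(a,Q \right)} = -20$ ($x{\left(a,Q \right)} = -4 - 16 = -20$)
$K = -1368$ ($K = \left(-20 - \left(-684\right) \left(-2\right)\right) - -20 = \left(-20 - 1368\right) + 20 = -1388 + 20 = -1368$)
$h = -17$ ($h = -3 - \left(10 + 4\right) = -3 - 14 = -17$)
$K + h = -1368 - 17 = -1385$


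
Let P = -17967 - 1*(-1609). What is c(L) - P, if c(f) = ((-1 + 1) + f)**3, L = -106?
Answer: -1174658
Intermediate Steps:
P = -16358 (P = -17967 + 1609 = -16358)
c(f) = f**3 (c(f) = (0 + f)**3 = f**3)
c(L) - P = (-106)**3 - 1*(-16358) = -1191016 + 16358 = -1174658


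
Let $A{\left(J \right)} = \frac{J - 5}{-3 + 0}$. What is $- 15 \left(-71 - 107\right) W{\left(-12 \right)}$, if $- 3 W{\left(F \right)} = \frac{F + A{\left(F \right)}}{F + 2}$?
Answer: $- \frac{1691}{3} \approx -563.67$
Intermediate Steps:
$A{\left(J \right)} = \frac{5}{3} - \frac{J}{3}$ ($A{\left(J \right)} = \frac{-5 + J}{-3} = \left(-5 + J\right) \left(- \frac{1}{3}\right) = \frac{5}{3} - \frac{J}{3}$)
$W{\left(F \right)} = - \frac{\frac{5}{3} + \frac{2 F}{3}}{3 \left(2 + F\right)}$ ($W{\left(F \right)} = - \frac{\left(F - \left(- \frac{5}{3} + \frac{F}{3}\right)\right) \frac{1}{F + 2}}{3} = - \frac{\left(\frac{5}{3} + \frac{2 F}{3}\right) \frac{1}{2 + F}}{3} = - \frac{\frac{1}{2 + F} \left(\frac{5}{3} + \frac{2 F}{3}\right)}{3} = - \frac{\frac{5}{3} + \frac{2 F}{3}}{3 \left(2 + F\right)}$)
$- 15 \left(-71 - 107\right) W{\left(-12 \right)} = - 15 \left(-71 - 107\right) \frac{-5 - -24}{9 \left(2 - 12\right)} = - 15 \left(-71 - 107\right) \frac{-5 + 24}{9 \left(-10\right)} = \left(-15\right) \left(-178\right) \frac{1}{9} \left(- \frac{1}{10}\right) 19 = 2670 \left(- \frac{19}{90}\right) = - \frac{1691}{3}$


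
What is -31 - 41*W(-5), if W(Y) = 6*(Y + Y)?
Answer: 2429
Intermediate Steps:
W(Y) = 12*Y (W(Y) = 6*(2*Y) = 12*Y)
-31 - 41*W(-5) = -31 - 492*(-5) = -31 - 41*(-60) = -31 + 2460 = 2429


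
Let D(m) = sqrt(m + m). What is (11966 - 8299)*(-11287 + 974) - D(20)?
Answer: -37817771 - 2*sqrt(10) ≈ -3.7818e+7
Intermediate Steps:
D(m) = sqrt(2)*sqrt(m) (D(m) = sqrt(2*m) = sqrt(2)*sqrt(m))
(11966 - 8299)*(-11287 + 974) - D(20) = (11966 - 8299)*(-11287 + 974) - sqrt(2)*sqrt(20) = 3667*(-10313) - sqrt(2)*2*sqrt(5) = -37817771 - 2*sqrt(10)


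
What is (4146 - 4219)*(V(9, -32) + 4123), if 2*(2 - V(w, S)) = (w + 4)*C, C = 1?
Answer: -601301/2 ≈ -3.0065e+5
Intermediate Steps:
V(w, S) = -w/2 (V(w, S) = 2 - (w + 4)/2 = 2 - (4 + w)/2 = 2 + (-2 - w/2) = -w/2)
(4146 - 4219)*(V(9, -32) + 4123) = (4146 - 4219)*(-½*9 + 4123) = -73*(-9/2 + 4123) = -73*8237/2 = -601301/2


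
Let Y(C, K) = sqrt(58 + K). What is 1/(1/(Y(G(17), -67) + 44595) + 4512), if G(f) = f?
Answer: 8973077766003/40486527081418177 + 3*I/40486527081418177 ≈ 0.00022163 + 7.4099e-17*I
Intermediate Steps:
1/(1/(Y(G(17), -67) + 44595) + 4512) = 1/(1/(sqrt(58 - 67) + 44595) + 4512) = 1/(1/(sqrt(-9) + 44595) + 4512) = 1/(1/(3*I + 44595) + 4512) = 1/(1/(44595 + 3*I) + 4512) = 1/((44595 - 3*I)/1988714034 + 4512) = 1/(4512 + (44595 - 3*I)/1988714034)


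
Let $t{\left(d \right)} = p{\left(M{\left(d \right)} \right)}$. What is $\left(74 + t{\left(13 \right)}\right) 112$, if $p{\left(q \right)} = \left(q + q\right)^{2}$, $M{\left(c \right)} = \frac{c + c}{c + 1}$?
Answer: $\frac{68832}{7} \approx 9833.1$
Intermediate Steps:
$M{\left(c \right)} = \frac{2 c}{1 + c}$
$p{\left(q \right)} = 4 q^{2}$ ($p{\left(q \right)} = \left(2 q\right)^{2} = 4 q^{2}$)
$t{\left(d \right)} = \frac{16 d^{2}}{\left(1 + d\right)^{2}}$ ($t{\left(d \right)} = 4 \left(\frac{2 d}{1 + d}\right)^{2} = 4 \frac{4 d^{2}}{\left(1 + d\right)^{2}} = \frac{16 d^{2}}{\left(1 + d\right)^{2}}$)
$\left(74 + t{\left(13 \right)}\right) 112 = \left(74 + \frac{16 \cdot 13^{2}}{\left(1 + 13\right)^{2}}\right) 112 = \left(74 + 16 \cdot 169 \cdot \frac{1}{196}\right) 112 = \left(74 + \frac{676}{49}\right) 112 = \frac{4302}{49} \cdot 112 = \frac{68832}{7}$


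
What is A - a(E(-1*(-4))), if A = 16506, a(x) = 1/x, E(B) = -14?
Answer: 231085/14 ≈ 16506.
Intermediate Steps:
A - a(E(-1*(-4))) = 16506 - 1/(-14) = 16506 - 1*(-1/14) = 16506 + 1/14 = 231085/14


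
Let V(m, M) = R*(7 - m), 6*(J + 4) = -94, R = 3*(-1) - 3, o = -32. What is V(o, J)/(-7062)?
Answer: 39/1177 ≈ 0.033135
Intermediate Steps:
R = -6 (R = -3 - 3 = -6)
J = -59/3 (J = -4 + (⅙)*(-94) = -4 - 47/3 = -59/3 ≈ -19.667)
V(m, M) = -42 + 6*m (V(m, M) = -6*(7 - m) = -42 + 6*m)
V(o, J)/(-7062) = (-42 + 6*(-32))/(-7062) = (-42 - 192)*(-1/7062) = -234*(-1/7062) = 39/1177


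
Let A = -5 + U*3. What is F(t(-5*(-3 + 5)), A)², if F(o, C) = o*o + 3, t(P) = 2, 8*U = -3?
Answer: 49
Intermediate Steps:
U = -3/8 (U = (⅛)*(-3) = -3/8 ≈ -0.37500)
A = -49/8 (A = -5 - 3/8*3 = -5 - 9/8 = -49/8 ≈ -6.1250)
F(o, C) = 3 + o² (F(o, C) = o² + 3 = 3 + o²)
F(t(-5*(-3 + 5)), A)² = (3 + 2²)² = (3 + 4)² = 7² = 49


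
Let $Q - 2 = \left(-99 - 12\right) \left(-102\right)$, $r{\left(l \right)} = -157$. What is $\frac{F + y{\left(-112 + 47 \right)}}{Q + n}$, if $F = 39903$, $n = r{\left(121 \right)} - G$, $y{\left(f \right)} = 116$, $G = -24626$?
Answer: $\frac{40019}{35793} \approx 1.1181$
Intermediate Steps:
$Q = 11324$ ($Q = 2 + \left(-99 - 12\right) \left(-102\right) = 2 - -11322 = 2 + 11322 = 11324$)
$n = 24469$ ($n = -157 - -24626 = -157 + 24626 = 24469$)
$\frac{F + y{\left(-112 + 47 \right)}}{Q + n} = \frac{39903 + 116}{11324 + 24469} = \frac{40019}{35793}$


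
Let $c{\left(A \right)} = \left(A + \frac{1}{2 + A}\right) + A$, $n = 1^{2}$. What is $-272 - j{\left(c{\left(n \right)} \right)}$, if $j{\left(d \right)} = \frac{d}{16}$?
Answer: $- \frac{13063}{48} \approx -272.15$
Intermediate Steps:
$n = 1$
$c{\left(A \right)} = \frac{1}{2 + A} + 2 A$
$j{\left(d \right)} = \frac{d}{16}$ ($j{\left(d \right)} = d \frac{1}{16} = \frac{d}{16}$)
$-272 - j{\left(c{\left(n \right)} \right)} = -272 - \frac{\frac{1}{2 + 1} \left(1 + 2 \cdot 1^{2} + 4 \cdot 1\right)}{16} = -272 - \frac{\frac{1}{3} \left(1 + 2 \cdot 1 + 4\right)}{16} = -272 - \frac{\frac{1}{3} \left(1 + 2 + 4\right)}{16} = -272 - \frac{\frac{1}{3} \cdot 7}{16} = -272 - \frac{1}{16} \cdot \frac{7}{3} = -272 - \frac{7}{48} = - \frac{13063}{48}$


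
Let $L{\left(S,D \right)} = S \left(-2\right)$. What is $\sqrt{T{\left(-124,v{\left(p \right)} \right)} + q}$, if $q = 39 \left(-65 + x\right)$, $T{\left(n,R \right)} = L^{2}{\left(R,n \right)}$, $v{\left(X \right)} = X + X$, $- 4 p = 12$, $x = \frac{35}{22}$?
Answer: $\frac{3 i \sqrt{125246}}{22} \approx 48.259 i$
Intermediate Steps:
$x = \frac{35}{22}$ ($x = 35 \cdot \frac{1}{22} = \frac{35}{22} \approx 1.5909$)
$p = -3$ ($p = \left(- \frac{1}{4}\right) 12 = -3$)
$v{\left(X \right)} = 2 X$
$L{\left(S,D \right)} = - 2 S$
$T{\left(n,R \right)} = 4 R^{2}$ ($T{\left(n,R \right)} = \left(- 2 R\right)^{2} = 4 R^{2}$)
$q = - \frac{54405}{22}$ ($q = 39 \left(-65 + \frac{35}{22}\right) = 39 \left(- \frac{1395}{22}\right) = - \frac{54405}{22} \approx -2473.0$)
$\sqrt{T{\left(-124,v{\left(p \right)} \right)} + q} = \sqrt{4 \left(2 \left(-3\right)\right)^{2} - \frac{54405}{22}} = \sqrt{4 \left(-6\right)^{2} - \frac{54405}{22}} = \sqrt{4 \cdot 36 - \frac{54405}{22}} = \sqrt{144 - \frac{54405}{22}} = \sqrt{- \frac{51237}{22}} = \frac{3 i \sqrt{125246}}{22}$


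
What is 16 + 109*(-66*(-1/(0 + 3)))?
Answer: 2414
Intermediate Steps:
16 + 109*(-66*(-1/(0 + 3))) = 16 + 109*(-66/((-1*3))) = 16 + 109*(-66/(-3)) = 16 + 109*(-66*(-⅓)) = 16 + 109*22 = 16 + 2398 = 2414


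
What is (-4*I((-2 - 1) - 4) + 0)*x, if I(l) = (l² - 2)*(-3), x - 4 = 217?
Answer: 124644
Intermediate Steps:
x = 221 (x = 4 + 217 = 221)
I(l) = 6 - 3*l² (I(l) = (-2 + l²)*(-3) = 6 - 3*l²)
(-4*I((-2 - 1) - 4) + 0)*x = (-4*(6 - 3*((-2 - 1) - 4)²) + 0)*221 = (-4*(6 - 3*(-3 - 4)²) + 0)*221 = (-4*(6 - 3*(-7)²) + 0)*221 = (-4*(6 - 3*49) + 0)*221 = (-4*(6 - 147) + 0)*221 = (-4*(-141) + 0)*221 = (564 + 0)*221 = 564*221 = 124644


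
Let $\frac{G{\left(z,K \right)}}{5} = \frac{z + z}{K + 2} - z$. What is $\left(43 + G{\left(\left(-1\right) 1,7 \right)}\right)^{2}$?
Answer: $\frac{178084}{81} \approx 2198.6$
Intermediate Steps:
$G{\left(z,K \right)} = - 5 z + \frac{10 z}{2 + K}$ ($G{\left(z,K \right)} = 5 \left(\frac{z + z}{K + 2} - z\right) = 5 \left(\frac{2 z}{2 + K} - z\right) = 5 \left(- z + \frac{2 z}{2 + K}\right) = - 5 z + \frac{10 z}{2 + K}$)
$\left(43 + G{\left(\left(-1\right) 1,7 \right)}\right)^{2} = \left(43 - \frac{35 \left(\left(-1\right) 1\right)}{2 + 7}\right)^{2} = \left(43 - 35 \left(-1\right) \frac{1}{9}\right)^{2} = \left(43 + \frac{35}{9}\right)^{2} = \left(\frac{422}{9}\right)^{2} = \frac{178084}{81}$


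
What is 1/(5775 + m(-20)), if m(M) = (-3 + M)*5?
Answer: 1/5660 ≈ 0.00017668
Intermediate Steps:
m(M) = -15 + 5*M
1/(5775 + m(-20)) = 1/(5775 + (-15 + 5*(-20))) = 1/(5775 + (-15 - 100)) = 1/(5775 - 115) = 1/5660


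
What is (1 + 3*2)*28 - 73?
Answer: 123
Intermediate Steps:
(1 + 3*2)*28 - 73 = (1 + 6)*28 - 73 = 7*28 - 73 = 196 - 73 = 123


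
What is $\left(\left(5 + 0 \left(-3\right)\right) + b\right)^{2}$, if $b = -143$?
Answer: $19044$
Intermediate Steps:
$\left(\left(5 + 0 \left(-3\right)\right) + b\right)^{2} = \left(\left(5 + 0 \left(-3\right)\right) - 143\right)^{2} = \left(\left(5 + 0\right) - 143\right)^{2} = \left(5 - 143\right)^{2} = \left(-138\right)^{2} = 19044$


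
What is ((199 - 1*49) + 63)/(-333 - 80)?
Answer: -213/413 ≈ -0.51574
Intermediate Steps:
((199 - 1*49) + 63)/(-333 - 80) = ((199 - 49) + 63)/(-413) = (150 + 63)*(-1/413) = 213*(-1/413) = -213/413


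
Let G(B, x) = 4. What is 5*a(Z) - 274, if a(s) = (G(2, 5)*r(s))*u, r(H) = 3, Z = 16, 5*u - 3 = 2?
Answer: -214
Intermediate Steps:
u = 1 (u = 3/5 + (1/5)*2 = 3/5 + 2/5 = 1)
a(s) = 12 (a(s) = (4*3)*1 = 12*1 = 12)
5*a(Z) - 274 = 5*12 - 274 = 60 - 274 = -214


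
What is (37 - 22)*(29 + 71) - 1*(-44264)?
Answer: 45764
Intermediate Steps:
(37 - 22)*(29 + 71) - 1*(-44264) = 15*100 + 44264 = 1500 + 44264 = 45764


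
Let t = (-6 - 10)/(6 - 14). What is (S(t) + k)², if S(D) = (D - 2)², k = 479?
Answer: 229441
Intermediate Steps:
t = 2 (t = -16/(-8) = -16*(-⅛) = 2)
S(D) = (-2 + D)²
(S(t) + k)² = ((-2 + 2)² + 479)² = (0² + 479)² = (0 + 479)² = 479² = 229441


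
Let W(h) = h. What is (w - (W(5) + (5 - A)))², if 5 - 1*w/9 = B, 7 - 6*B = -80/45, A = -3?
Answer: 12769/36 ≈ 354.69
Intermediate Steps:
B = 79/54 (B = 7/6 - (-40)/(3*45) = 7/6 - ⅙*(-16/9) = 7/6 + 8/27 = 79/54 ≈ 1.4630)
w = 191/6 (w = 45 - 9*79/54 = 45 - 79/6 = 191/6 ≈ 31.833)
(w - (W(5) + (5 - A)))² = (191/6 - (5 + (5 - 1*(-3))))² = (191/6 - (5 + (5 + 3)))² = (191/6 - (5 + 8))² = (191/6 - 1*13)² = (191/6 - 13)² = (113/6)² = 12769/36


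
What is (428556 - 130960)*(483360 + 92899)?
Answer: 171492373364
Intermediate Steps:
(428556 - 130960)*(483360 + 92899) = 297596*576259 = 171492373364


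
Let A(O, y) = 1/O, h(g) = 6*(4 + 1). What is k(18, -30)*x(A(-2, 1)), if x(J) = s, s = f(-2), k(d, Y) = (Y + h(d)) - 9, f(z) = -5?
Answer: 45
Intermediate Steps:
h(g) = 30 (h(g) = 6*5 = 30)
k(d, Y) = 21 + Y (k(d, Y) = (Y + 30) - 9 = (30 + Y) - 9 = 21 + Y)
s = -5
x(J) = -5
k(18, -30)*x(A(-2, 1)) = (21 - 30)*(-5) = -9*(-5) = 45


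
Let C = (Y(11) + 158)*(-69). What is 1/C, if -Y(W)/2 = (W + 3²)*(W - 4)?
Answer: 1/8418 ≈ 0.00011879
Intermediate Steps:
Y(W) = -2*(-4 + W)*(9 + W) (Y(W) = -2*(W + 3²)*(W - 4) = -2*(W + 9)*(-4 + W) = -2*(9 + W)*(-4 + W) = -2*(-4 + W)*(9 + W))
C = 8418 (C = ((72 - 10*11 - 2*11²) + 158)*(-69) = ((72 - 110 - 2*121) + 158)*(-69) = ((72 - 110 - 242) + 158)*(-69) = (-280 + 158)*(-69) = -122*(-69) = 8418)
1/C = 1/8418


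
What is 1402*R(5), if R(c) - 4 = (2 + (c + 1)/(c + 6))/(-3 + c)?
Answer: 81316/11 ≈ 7392.4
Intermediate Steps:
R(c) = 4 + (2 + (1 + c)/(6 + c))/(-3 + c) (R(c) = 4 + (2 + (c + 1)/(c + 6))/(-3 + c) = 4 + (2 + (1 + c)/(6 + c))/(-3 + c))
1402*R(5) = 1402*((-59 + 4*5² + 15*5)/(-18 + 5² + 3*5)) = 1402*((-59 + 4*25 + 75)/(-18 + 25 + 15)) = 1402*((-59 + 100 + 75)/22) = 1402*((1/22)*116) = 1402*(58/11) = 81316/11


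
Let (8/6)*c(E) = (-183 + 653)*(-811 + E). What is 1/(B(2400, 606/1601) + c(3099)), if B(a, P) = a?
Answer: 1/808920 ≈ 1.2362e-6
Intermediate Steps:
c(E) = -571755/2 + 705*E/2 (c(E) = 3*((-183 + 653)*(-811 + E))/4 = 3*(470*(-811 + E))/4 = 3*(-381170 + 470*E)/4 = -571755/2 + 705*E/2)
1/(B(2400, 606/1601) + c(3099)) = 1/(2400 + (-571755/2 + (705/2)*3099)) = 1/(2400 + (-571755/2 + 2184795/2)) = 1/(2400 + 806520) = 1/808920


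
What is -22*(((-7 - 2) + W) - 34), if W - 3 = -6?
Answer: 1012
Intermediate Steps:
W = -3 (W = 3 - 6 = -3)
-22*(((-7 - 2) + W) - 34) = -22*(((-7 - 2) - 3) - 34) = -22*((-9 - 3) - 34) = -22*(-12 - 34) = -22*(-46) = 1012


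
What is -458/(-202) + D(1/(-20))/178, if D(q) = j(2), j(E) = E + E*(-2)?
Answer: 20280/8989 ≈ 2.2561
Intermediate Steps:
j(E) = -E (j(E) = E - 2*E = -E)
D(q) = -2 (D(q) = -1*2 = -2)
-458/(-202) + D(1/(-20))/178 = -458/(-202) - 2/178 = -458*(-1/202) - 2*1/178 = 229/101 - 1/89 = 20280/8989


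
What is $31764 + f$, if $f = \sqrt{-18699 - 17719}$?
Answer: $31764 + i \sqrt{36418} \approx 31764.0 + 190.83 i$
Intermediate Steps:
$f = i \sqrt{36418}$ ($f = \sqrt{-36418} = i \sqrt{36418} \approx 190.83 i$)
$31764 + f = 31764 + i \sqrt{36418}$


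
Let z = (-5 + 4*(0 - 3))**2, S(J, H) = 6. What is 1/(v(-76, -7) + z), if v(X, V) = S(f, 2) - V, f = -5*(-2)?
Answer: 1/302 ≈ 0.0033113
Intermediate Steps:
f = 10
v(X, V) = 6 - V
z = 289 (z = (-5 + 4*(-3))**2 = (-5 - 12)**2 = (-17)**2 = 289)
1/(v(-76, -7) + z) = 1/((6 - 1*(-7)) + 289) = 1/((6 + 7) + 289) = 1/(13 + 289) = 1/302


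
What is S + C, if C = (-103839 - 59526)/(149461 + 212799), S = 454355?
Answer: 32918895787/72452 ≈ 4.5435e+5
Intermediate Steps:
C = -32673/72452 (C = -163365/362260 = -163365*1/362260 = -32673/72452 ≈ -0.45096)
S + C = 454355 - 32673/72452 = 32918895787/72452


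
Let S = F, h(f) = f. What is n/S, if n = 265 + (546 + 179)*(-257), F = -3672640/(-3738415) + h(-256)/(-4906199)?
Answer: -11375341201029617/60065532432 ≈ -1.8938e+5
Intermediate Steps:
F = 3603931945920/3668281586917 (F = -3672640/(-3738415) - 256/(-4906199) = -3672640*(-1/3738415) - 256*(-1/4906199) = 734528/747683 + 256/4906199 = 3603931945920/3668281586917 ≈ 0.98246)
n = -186060 (n = 265 + 725*(-257) = 265 - 186325 = -186060)
S = 3603931945920/3668281586917 ≈ 0.98246
n/S = -186060/3603931945920/3668281586917 = -186060*3668281586917/3603931945920 = -11375341201029617/60065532432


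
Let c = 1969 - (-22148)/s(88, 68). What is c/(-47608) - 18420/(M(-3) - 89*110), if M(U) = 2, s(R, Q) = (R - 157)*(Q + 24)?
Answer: 170146423589/92440191756 ≈ 1.8406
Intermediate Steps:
s(R, Q) = (-157 + R)*(24 + Q)
c = 3119266/1587 (c = 1969 - (-22148)/(-3768 - 157*68 + 24*88 + 68*88) = 1969 - (-22148)/(-3768 - 10676 + 2112 + 5984) = 1969 - (-22148)/(-6348) = 1969 - (-22148)*(-1)/6348 = 1969 - 1*5537/1587 = 1969 - 5537/1587 = 3119266/1587 ≈ 1965.5)
c/(-47608) - 18420/(M(-3) - 89*110) = (3119266/1587)/(-47608) - 18420/(2 - 89*110) = (3119266/1587)*(-1/47608) - 18420/(2 - 9790) = -1559633/37776948 - 18420/(-9788) = -1559633/37776948 - 18420*(-1/9788) = -1559633/37776948 + 4605/2447 = 170146423589/92440191756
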